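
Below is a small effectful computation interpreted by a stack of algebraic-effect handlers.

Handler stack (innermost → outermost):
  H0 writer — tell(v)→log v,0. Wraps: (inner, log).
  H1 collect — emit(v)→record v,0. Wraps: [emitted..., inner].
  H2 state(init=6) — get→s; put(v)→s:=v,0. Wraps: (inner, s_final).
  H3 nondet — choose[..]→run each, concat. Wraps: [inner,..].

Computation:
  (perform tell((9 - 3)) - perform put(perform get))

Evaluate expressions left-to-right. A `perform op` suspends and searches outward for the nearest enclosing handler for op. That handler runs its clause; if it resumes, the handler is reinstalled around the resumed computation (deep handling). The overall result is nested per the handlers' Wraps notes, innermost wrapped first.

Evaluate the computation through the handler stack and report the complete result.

Answer: [([(0, (6))], 6)]

Evaluation trace:
tell(6) @ H0 ⇒ log+=6
get @ H2 ⇒ 6
put(6) @ H2 ⇒ s:=6
H0 returns (0, (6))
H1 returns [(0, (6))]
H2 returns ([(0, (6))], 6)
H3 returns [([(0, (6))], 6)]
= [([(0, (6))], 6)]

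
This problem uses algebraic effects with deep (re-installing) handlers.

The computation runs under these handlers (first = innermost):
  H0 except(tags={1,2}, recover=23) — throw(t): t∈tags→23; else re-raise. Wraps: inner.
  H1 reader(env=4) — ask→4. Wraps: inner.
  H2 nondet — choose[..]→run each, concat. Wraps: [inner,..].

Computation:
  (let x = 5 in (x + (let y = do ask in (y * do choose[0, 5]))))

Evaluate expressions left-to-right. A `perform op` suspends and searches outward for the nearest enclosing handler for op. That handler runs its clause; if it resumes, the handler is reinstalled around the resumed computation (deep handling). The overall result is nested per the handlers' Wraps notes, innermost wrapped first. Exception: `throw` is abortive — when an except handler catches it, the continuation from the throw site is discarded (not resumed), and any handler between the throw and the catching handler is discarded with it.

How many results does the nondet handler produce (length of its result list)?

Answer: 2

Working:
ask @ H1 ⇒ 4
choose[0, 5] @ H2
  branch[0] choose=0:
    H0 returns 5
    H1 returns 5
    H2 returns [5]
  branch[1] choose=5:
    H0 returns 25
    H1 returns 25
    H2 returns [25]
= [5, 25]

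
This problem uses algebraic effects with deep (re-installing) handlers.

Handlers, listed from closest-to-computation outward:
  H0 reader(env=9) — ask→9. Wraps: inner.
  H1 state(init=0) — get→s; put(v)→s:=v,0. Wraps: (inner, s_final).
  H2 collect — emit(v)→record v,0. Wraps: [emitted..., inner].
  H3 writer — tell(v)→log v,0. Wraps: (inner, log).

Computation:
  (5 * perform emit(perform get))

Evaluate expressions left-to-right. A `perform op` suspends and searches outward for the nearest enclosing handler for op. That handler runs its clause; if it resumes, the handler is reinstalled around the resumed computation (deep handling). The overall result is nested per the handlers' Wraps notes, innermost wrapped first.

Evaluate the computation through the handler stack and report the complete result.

Answer: ([0, (0, 0)], ())

Step-by-step:
get @ H1 ⇒ 0
emit(0) @ H2 ⇒ out+=0
H0 returns 0
H1 returns (0, 0)
H2 returns [0, (0, 0)]
H3 returns ([0, (0, 0)], ())
= ([0, (0, 0)], ())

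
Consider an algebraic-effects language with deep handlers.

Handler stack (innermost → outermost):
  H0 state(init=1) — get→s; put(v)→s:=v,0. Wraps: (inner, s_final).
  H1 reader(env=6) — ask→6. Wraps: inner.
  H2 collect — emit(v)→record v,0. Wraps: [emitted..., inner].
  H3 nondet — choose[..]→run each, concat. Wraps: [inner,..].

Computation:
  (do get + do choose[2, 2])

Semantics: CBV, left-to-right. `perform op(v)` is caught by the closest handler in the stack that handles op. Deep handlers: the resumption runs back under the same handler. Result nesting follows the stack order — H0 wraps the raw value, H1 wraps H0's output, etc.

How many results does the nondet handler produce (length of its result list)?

Answer: 2

Step-by-step:
get @ H0 ⇒ 1
choose[2, 2] @ H3
  branch[0] choose=2:
    H0 returns (3, 1)
    H1 returns (3, 1)
    H2 returns [(3, 1)]
    H3 returns [[(3, 1)]]
  branch[1] choose=2:
    H0 returns (3, 1)
    H1 returns (3, 1)
    H2 returns [(3, 1)]
    H3 returns [[(3, 1)]]
= [[(3, 1)], [(3, 1)]]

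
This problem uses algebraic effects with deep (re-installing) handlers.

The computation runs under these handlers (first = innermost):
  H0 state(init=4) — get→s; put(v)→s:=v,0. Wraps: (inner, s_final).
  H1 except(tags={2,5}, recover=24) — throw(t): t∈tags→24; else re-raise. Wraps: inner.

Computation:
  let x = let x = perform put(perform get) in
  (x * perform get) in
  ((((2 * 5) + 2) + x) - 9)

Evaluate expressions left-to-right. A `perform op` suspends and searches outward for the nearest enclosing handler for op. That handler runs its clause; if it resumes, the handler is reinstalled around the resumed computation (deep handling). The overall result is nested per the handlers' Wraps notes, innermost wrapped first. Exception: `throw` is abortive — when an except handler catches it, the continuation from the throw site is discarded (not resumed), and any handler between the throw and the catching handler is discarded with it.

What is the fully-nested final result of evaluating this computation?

Answer: (3, 4)

Evaluation trace:
get @ H0 ⇒ 4
put(4) @ H0 ⇒ s:=4
get @ H0 ⇒ 4
H0 returns (3, 4)
H1 returns (3, 4)
= (3, 4)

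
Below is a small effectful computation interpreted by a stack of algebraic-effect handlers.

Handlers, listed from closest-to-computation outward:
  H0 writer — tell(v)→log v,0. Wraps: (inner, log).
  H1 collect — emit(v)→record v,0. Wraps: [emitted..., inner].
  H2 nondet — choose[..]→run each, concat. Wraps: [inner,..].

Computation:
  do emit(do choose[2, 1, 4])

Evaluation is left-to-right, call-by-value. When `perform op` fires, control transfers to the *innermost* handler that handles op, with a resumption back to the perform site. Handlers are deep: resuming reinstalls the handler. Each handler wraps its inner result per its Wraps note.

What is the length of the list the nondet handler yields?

Working:
choose[2, 1, 4] @ H2
  branch[0] choose=2:
    emit(2) @ H1 ⇒ out+=2
    H0 returns (0, ())
    H1 returns [2, (0, ())]
    H2 returns [[2, (0, ())]]
  branch[1] choose=1:
    emit(1) @ H1 ⇒ out+=1
    H0 returns (0, ())
    H1 returns [1, (0, ())]
    H2 returns [[1, (0, ())]]
  branch[2] choose=4:
    emit(4) @ H1 ⇒ out+=4
    H0 returns (0, ())
    H1 returns [4, (0, ())]
    H2 returns [[4, (0, ())]]
= [[2, (0, ())], [1, (0, ())], [4, (0, ())]]

Answer: 3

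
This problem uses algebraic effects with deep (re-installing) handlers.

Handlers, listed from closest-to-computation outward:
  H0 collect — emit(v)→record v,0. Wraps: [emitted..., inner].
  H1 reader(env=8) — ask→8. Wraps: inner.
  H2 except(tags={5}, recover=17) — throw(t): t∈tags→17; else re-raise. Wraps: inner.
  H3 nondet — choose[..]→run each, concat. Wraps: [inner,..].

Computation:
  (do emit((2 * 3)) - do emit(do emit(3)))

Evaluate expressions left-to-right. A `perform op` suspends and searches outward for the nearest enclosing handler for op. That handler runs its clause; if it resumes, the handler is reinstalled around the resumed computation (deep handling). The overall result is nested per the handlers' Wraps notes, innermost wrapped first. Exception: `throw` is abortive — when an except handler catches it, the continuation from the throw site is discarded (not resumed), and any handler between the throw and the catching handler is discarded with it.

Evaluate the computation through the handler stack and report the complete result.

Evaluation trace:
emit(6) @ H0 ⇒ out+=6
emit(3) @ H0 ⇒ out+=3
emit(0) @ H0 ⇒ out+=0
H0 returns [6, 3, 0, 0]
H1 returns [6, 3, 0, 0]
H2 returns [6, 3, 0, 0]
H3 returns [[6, 3, 0, 0]]
= [[6, 3, 0, 0]]

Answer: [[6, 3, 0, 0]]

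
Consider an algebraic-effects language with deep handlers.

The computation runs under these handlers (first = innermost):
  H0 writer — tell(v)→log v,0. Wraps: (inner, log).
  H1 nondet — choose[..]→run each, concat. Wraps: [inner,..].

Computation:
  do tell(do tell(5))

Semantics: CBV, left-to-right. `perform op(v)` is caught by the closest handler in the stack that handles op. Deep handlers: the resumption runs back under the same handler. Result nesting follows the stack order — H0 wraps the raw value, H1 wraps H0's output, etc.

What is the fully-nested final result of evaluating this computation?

Answer: [(0, (5, 0))]

Evaluation trace:
tell(5) @ H0 ⇒ log+=5
tell(0) @ H0 ⇒ log+=0
H0 returns (0, (5, 0))
H1 returns [(0, (5, 0))]
= [(0, (5, 0))]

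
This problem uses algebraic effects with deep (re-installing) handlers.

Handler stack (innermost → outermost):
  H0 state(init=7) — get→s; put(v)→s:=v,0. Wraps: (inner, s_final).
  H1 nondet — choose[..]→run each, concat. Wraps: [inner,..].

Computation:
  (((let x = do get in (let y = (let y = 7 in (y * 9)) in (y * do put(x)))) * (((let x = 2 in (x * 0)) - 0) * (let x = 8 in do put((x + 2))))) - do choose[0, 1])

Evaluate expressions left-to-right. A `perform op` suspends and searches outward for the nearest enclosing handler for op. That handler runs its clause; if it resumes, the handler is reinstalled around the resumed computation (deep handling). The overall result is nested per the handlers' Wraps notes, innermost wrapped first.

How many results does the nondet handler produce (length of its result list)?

Working:
get @ H0 ⇒ 7
put(7) @ H0 ⇒ s:=7
put(10) @ H0 ⇒ s:=10
choose[0, 1] @ H1
  branch[0] choose=0:
    H0 returns (0, 10)
    H1 returns [(0, 10)]
  branch[1] choose=1:
    H0 returns (-1, 10)
    H1 returns [(-1, 10)]
= [(0, 10), (-1, 10)]

Answer: 2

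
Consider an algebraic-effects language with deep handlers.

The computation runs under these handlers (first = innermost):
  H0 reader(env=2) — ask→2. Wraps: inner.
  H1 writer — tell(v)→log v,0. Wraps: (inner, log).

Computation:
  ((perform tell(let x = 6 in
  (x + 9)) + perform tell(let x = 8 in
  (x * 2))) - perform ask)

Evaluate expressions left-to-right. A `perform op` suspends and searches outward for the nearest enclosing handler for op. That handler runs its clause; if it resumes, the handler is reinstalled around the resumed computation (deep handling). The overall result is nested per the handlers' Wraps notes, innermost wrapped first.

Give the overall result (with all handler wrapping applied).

Answer: (-2, (15, 16))

Step-by-step:
tell(15) @ H1 ⇒ log+=15
tell(16) @ H1 ⇒ log+=16
ask @ H0 ⇒ 2
H0 returns -2
H1 returns (-2, (15, 16))
= (-2, (15, 16))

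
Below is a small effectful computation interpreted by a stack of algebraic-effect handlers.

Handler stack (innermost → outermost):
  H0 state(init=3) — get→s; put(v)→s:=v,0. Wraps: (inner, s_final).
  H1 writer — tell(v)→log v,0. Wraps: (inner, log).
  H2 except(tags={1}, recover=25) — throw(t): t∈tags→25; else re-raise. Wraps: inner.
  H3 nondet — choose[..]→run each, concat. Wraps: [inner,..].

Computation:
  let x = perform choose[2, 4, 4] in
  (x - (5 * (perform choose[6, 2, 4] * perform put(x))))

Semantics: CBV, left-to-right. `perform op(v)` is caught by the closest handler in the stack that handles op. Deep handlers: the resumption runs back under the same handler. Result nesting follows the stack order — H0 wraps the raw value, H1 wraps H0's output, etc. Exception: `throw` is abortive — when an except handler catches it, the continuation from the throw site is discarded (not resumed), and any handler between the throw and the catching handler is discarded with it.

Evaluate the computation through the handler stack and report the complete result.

Step-by-step:
choose[2, 4, 4] @ H3
  branch[0] choose=2:
    choose[6, 2, 4] @ H3
      branch[0] choose=6:
        put(2) @ H0 ⇒ s:=2
        H0 returns (2, 2)
        H1 returns ((2, 2), ())
        H2 returns ((2, 2), ())
        H3 returns [((2, 2), ())]
      branch[1] choose=2:
        put(2) @ H0 ⇒ s:=2
        H0 returns (2, 2)
        H1 returns ((2, 2), ())
        H2 returns ((2, 2), ())
        H3 returns [((2, 2), ())]
      branch[2] choose=4:
        put(2) @ H0 ⇒ s:=2
        H0 returns (2, 2)
        H1 returns ((2, 2), ())
        H2 returns ((2, 2), ())
        H3 returns [((2, 2), ())]
  branch[1] choose=4:
    choose[6, 2, 4] @ H3
      branch[0] choose=6:
        put(4) @ H0 ⇒ s:=4
        H0 returns (4, 4)
        H1 returns ((4, 4), ())
        H2 returns ((4, 4), ())
        H3 returns [((4, 4), ())]
      branch[1] choose=2:
        put(4) @ H0 ⇒ s:=4
        H0 returns (4, 4)
        H1 returns ((4, 4), ())
        H2 returns ((4, 4), ())
        H3 returns [((4, 4), ())]
      branch[2] choose=4:
        put(4) @ H0 ⇒ s:=4
        H0 returns (4, 4)
        H1 returns ((4, 4), ())
        H2 returns ((4, 4), ())
        H3 returns [((4, 4), ())]
  branch[2] choose=4:
    choose[6, 2, 4] @ H3
      branch[0] choose=6:
        put(4) @ H0 ⇒ s:=4
        H0 returns (4, 4)
        H1 returns ((4, 4), ())
        H2 returns ((4, 4), ())
        H3 returns [((4, 4), ())]
      branch[1] choose=2:
        put(4) @ H0 ⇒ s:=4
        H0 returns (4, 4)
        H1 returns ((4, 4), ())
        H2 returns ((4, 4), ())
        H3 returns [((4, 4), ())]
      branch[2] choose=4:
        put(4) @ H0 ⇒ s:=4
        H0 returns (4, 4)
        H1 returns ((4, 4), ())
        H2 returns ((4, 4), ())
        H3 returns [((4, 4), ())]
= [((2, 2), ()), ((2, 2), ()), ((2, 2), ()), ((4, 4), ()), ((4, 4), ()), ((4, 4), ()), ((4, 4), ()), ((4, 4), ()), ((4, 4), ())]

Answer: [((2, 2), ()), ((2, 2), ()), ((2, 2), ()), ((4, 4), ()), ((4, 4), ()), ((4, 4), ()), ((4, 4), ()), ((4, 4), ()), ((4, 4), ())]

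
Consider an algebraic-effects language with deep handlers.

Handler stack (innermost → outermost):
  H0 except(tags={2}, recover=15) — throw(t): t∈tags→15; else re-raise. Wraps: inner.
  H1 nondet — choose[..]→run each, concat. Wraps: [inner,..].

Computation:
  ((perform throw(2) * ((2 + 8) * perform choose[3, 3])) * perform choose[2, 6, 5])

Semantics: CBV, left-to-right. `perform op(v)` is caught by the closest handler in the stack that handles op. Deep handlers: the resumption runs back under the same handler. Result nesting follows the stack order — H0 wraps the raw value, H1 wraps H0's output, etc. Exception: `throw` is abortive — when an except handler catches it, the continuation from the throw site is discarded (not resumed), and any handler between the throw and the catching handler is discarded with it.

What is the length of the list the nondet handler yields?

Answer: 1

Evaluation trace:
throw(2) @ H0 caught ⇒ 15
H1 returns [15]
= [15]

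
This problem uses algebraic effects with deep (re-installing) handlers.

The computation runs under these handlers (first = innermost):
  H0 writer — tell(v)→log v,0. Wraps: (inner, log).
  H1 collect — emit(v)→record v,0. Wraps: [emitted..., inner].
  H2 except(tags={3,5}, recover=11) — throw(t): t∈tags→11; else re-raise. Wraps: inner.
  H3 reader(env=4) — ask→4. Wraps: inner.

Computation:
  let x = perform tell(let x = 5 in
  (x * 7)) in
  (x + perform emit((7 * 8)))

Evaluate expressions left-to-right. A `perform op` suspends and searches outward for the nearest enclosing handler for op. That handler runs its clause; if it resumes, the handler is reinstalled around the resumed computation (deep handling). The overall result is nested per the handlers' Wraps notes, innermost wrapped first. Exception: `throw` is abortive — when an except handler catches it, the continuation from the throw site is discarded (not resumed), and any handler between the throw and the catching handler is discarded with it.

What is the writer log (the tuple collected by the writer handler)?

Step-by-step:
tell(35) @ H0 ⇒ log+=35
emit(56) @ H1 ⇒ out+=56
H0 returns (0, (35))
H1 returns [56, (0, (35))]
H2 returns [56, (0, (35))]
H3 returns [56, (0, (35))]
= [56, (0, (35))]

Answer: (35)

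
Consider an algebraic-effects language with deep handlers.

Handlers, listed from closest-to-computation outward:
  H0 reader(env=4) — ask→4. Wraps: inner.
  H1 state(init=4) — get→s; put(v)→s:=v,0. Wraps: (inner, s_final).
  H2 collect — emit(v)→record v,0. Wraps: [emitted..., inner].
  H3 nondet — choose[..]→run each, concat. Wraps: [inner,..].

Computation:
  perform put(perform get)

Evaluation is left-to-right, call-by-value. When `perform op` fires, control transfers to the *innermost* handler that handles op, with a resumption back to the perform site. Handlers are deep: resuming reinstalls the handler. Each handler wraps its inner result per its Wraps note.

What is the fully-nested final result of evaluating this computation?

Evaluation trace:
get @ H1 ⇒ 4
put(4) @ H1 ⇒ s:=4
H0 returns 0
H1 returns (0, 4)
H2 returns [(0, 4)]
H3 returns [[(0, 4)]]
= [[(0, 4)]]

Answer: [[(0, 4)]]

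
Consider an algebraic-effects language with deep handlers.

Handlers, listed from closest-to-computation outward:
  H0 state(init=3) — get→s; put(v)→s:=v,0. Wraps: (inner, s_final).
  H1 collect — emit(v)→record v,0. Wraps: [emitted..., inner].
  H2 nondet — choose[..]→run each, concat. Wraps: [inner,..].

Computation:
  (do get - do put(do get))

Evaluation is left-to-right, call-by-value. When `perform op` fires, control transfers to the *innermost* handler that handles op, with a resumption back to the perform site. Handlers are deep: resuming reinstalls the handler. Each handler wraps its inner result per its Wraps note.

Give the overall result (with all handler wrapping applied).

Evaluation trace:
get @ H0 ⇒ 3
get @ H0 ⇒ 3
put(3) @ H0 ⇒ s:=3
H0 returns (3, 3)
H1 returns [(3, 3)]
H2 returns [[(3, 3)]]
= [[(3, 3)]]

Answer: [[(3, 3)]]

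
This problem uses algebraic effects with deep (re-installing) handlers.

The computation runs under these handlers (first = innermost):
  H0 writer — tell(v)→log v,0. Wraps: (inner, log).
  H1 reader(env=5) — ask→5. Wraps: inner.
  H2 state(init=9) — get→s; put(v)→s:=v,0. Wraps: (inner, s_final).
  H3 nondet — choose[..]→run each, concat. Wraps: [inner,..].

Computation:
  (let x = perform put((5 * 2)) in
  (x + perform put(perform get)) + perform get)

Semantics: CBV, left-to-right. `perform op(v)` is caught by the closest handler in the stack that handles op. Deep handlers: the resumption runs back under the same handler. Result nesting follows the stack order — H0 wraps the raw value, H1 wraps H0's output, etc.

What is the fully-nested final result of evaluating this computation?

Answer: [((10, ()), 10)]

Evaluation trace:
put(10) @ H2 ⇒ s:=10
get @ H2 ⇒ 10
put(10) @ H2 ⇒ s:=10
get @ H2 ⇒ 10
H0 returns (10, ())
H1 returns (10, ())
H2 returns ((10, ()), 10)
H3 returns [((10, ()), 10)]
= [((10, ()), 10)]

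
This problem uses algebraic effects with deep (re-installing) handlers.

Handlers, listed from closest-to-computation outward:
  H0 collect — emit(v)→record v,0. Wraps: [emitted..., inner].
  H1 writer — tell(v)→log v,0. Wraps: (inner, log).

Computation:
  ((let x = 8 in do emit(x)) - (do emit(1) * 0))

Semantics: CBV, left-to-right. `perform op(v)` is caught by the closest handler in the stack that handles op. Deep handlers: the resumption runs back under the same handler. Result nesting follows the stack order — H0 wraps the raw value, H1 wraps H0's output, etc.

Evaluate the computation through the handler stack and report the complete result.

Answer: ([8, 1, 0], ())

Working:
emit(8) @ H0 ⇒ out+=8
emit(1) @ H0 ⇒ out+=1
H0 returns [8, 1, 0]
H1 returns ([8, 1, 0], ())
= ([8, 1, 0], ())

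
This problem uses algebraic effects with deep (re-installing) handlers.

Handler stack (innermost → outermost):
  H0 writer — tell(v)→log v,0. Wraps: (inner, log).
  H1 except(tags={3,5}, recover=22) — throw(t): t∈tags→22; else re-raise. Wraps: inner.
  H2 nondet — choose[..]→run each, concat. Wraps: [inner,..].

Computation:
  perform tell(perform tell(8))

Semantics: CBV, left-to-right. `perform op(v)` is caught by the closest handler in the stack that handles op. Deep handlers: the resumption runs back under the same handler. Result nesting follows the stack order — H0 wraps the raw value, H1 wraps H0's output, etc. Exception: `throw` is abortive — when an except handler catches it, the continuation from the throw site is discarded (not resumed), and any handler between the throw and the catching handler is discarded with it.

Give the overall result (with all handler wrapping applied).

Working:
tell(8) @ H0 ⇒ log+=8
tell(0) @ H0 ⇒ log+=0
H0 returns (0, (8, 0))
H1 returns (0, (8, 0))
H2 returns [(0, (8, 0))]
= [(0, (8, 0))]

Answer: [(0, (8, 0))]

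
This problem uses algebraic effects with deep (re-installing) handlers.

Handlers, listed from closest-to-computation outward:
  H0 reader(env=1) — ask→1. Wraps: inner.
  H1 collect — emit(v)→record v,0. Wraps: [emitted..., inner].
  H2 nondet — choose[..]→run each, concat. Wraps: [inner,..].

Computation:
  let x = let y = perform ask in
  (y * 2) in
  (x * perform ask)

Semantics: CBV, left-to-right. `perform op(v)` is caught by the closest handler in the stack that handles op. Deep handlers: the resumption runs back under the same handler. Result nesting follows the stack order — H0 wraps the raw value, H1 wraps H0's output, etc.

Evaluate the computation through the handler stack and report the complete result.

Answer: [[2]]

Step-by-step:
ask @ H0 ⇒ 1
ask @ H0 ⇒ 1
H0 returns 2
H1 returns [2]
H2 returns [[2]]
= [[2]]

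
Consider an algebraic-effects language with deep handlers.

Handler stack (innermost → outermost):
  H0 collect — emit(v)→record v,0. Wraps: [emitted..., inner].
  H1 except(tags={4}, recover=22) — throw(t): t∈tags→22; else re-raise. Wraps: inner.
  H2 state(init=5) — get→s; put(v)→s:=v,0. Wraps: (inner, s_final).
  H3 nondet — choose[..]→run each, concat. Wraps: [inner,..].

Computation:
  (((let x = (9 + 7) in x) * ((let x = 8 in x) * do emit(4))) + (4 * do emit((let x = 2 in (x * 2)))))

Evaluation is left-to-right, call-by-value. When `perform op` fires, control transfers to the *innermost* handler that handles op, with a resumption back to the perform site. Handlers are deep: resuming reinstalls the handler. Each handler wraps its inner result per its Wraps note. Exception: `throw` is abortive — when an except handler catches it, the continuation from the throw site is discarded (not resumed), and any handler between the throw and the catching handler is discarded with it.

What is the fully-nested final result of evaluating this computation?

Answer: [([4, 4, 0], 5)]

Evaluation trace:
emit(4) @ H0 ⇒ out+=4
emit(4) @ H0 ⇒ out+=4
H0 returns [4, 4, 0]
H1 returns [4, 4, 0]
H2 returns ([4, 4, 0], 5)
H3 returns [([4, 4, 0], 5)]
= [([4, 4, 0], 5)]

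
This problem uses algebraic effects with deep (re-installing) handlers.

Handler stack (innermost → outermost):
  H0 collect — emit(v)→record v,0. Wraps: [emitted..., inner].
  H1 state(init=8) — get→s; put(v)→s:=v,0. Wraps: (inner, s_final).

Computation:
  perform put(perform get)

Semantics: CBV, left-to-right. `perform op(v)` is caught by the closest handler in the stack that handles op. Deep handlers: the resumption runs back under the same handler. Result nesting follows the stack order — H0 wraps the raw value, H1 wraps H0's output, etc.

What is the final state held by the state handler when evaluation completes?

Working:
get @ H1 ⇒ 8
put(8) @ H1 ⇒ s:=8
H0 returns [0]
H1 returns ([0], 8)
= ([0], 8)

Answer: 8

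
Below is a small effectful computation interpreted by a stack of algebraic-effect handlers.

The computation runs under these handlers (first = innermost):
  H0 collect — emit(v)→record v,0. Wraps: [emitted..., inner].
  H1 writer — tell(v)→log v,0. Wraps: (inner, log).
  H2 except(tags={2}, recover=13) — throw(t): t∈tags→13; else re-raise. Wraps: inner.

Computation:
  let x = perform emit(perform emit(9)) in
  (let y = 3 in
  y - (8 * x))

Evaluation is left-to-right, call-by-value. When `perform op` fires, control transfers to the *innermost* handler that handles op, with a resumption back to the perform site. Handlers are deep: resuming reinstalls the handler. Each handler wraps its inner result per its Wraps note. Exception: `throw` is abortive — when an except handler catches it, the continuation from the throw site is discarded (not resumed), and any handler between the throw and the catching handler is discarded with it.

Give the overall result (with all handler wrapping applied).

Answer: ([9, 0, 3], ())

Step-by-step:
emit(9) @ H0 ⇒ out+=9
emit(0) @ H0 ⇒ out+=0
H0 returns [9, 0, 3]
H1 returns ([9, 0, 3], ())
H2 returns ([9, 0, 3], ())
= ([9, 0, 3], ())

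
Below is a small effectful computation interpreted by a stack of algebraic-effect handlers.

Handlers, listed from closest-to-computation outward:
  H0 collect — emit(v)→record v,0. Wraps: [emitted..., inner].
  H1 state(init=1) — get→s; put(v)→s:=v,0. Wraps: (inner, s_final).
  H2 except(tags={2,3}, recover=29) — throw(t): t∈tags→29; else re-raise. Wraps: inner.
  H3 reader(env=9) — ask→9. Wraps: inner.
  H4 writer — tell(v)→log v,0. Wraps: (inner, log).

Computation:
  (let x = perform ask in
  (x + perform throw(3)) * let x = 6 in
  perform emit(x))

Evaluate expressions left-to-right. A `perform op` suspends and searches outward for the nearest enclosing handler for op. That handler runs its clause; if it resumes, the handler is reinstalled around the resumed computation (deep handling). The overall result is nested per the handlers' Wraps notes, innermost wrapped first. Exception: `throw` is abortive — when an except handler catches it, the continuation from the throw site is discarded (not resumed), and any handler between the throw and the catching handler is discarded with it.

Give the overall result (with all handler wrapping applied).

Answer: (29, ())

Working:
ask @ H3 ⇒ 9
throw(3) @ H2 caught ⇒ 29
H3 returns 29
H4 returns (29, ())
= (29, ())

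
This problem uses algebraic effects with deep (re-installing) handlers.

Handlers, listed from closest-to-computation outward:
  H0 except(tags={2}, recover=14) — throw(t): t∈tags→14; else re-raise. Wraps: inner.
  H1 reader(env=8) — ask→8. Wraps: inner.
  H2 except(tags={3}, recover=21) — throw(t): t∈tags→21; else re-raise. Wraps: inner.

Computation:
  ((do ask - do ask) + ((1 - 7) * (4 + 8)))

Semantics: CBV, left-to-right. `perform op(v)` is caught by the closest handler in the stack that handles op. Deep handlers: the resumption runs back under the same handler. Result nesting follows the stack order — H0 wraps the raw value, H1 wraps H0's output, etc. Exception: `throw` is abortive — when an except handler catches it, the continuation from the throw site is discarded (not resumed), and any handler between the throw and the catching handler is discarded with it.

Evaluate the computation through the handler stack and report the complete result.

Evaluation trace:
ask @ H1 ⇒ 8
ask @ H1 ⇒ 8
H0 returns -72
H1 returns -72
H2 returns -72
= -72

Answer: -72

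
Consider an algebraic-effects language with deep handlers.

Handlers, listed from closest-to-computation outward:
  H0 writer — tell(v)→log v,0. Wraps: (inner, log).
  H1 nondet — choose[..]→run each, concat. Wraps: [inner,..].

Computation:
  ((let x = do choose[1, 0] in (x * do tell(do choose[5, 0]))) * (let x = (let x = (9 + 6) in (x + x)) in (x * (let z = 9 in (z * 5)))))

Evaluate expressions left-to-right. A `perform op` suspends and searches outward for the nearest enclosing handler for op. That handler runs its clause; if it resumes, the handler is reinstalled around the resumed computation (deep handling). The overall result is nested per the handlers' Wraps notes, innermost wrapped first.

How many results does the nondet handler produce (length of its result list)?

Evaluation trace:
choose[1, 0] @ H1
  branch[0] choose=1:
    choose[5, 0] @ H1
      branch[0] choose=5:
        tell(5) @ H0 ⇒ log+=5
        H0 returns (0, (5))
        H1 returns [(0, (5))]
      branch[1] choose=0:
        tell(0) @ H0 ⇒ log+=0
        H0 returns (0, (0))
        H1 returns [(0, (0))]
  branch[1] choose=0:
    choose[5, 0] @ H1
      branch[0] choose=5:
        tell(5) @ H0 ⇒ log+=5
        H0 returns (0, (5))
        H1 returns [(0, (5))]
      branch[1] choose=0:
        tell(0) @ H0 ⇒ log+=0
        H0 returns (0, (0))
        H1 returns [(0, (0))]
= [(0, (5)), (0, (0)), (0, (5)), (0, (0))]

Answer: 4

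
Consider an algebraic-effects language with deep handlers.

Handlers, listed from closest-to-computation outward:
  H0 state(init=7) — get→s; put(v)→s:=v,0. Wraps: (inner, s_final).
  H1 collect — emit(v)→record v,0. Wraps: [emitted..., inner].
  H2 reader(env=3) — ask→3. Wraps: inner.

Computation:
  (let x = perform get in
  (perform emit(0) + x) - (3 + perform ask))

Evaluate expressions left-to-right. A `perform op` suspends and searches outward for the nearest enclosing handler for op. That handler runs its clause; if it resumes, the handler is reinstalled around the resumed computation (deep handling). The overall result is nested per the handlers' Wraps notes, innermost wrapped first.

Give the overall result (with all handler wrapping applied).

Evaluation trace:
get @ H0 ⇒ 7
emit(0) @ H1 ⇒ out+=0
ask @ H2 ⇒ 3
H0 returns (1, 7)
H1 returns [0, (1, 7)]
H2 returns [0, (1, 7)]
= [0, (1, 7)]

Answer: [0, (1, 7)]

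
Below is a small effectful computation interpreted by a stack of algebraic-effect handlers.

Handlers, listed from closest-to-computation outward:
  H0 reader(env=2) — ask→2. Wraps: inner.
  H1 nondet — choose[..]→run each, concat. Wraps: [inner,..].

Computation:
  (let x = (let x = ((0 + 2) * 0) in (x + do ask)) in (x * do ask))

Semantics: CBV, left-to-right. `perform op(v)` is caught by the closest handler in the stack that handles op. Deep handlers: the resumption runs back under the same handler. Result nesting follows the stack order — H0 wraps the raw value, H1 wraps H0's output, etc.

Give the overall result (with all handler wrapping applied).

Answer: [4]

Working:
ask @ H0 ⇒ 2
ask @ H0 ⇒ 2
H0 returns 4
H1 returns [4]
= [4]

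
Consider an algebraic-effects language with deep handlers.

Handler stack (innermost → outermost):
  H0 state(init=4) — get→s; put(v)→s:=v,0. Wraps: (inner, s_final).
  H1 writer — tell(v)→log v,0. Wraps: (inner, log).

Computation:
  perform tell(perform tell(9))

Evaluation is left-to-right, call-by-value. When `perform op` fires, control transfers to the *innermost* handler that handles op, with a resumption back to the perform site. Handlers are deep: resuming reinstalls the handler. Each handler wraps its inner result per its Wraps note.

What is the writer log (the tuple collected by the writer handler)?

Step-by-step:
tell(9) @ H1 ⇒ log+=9
tell(0) @ H1 ⇒ log+=0
H0 returns (0, 4)
H1 returns ((0, 4), (9, 0))
= ((0, 4), (9, 0))

Answer: (9, 0)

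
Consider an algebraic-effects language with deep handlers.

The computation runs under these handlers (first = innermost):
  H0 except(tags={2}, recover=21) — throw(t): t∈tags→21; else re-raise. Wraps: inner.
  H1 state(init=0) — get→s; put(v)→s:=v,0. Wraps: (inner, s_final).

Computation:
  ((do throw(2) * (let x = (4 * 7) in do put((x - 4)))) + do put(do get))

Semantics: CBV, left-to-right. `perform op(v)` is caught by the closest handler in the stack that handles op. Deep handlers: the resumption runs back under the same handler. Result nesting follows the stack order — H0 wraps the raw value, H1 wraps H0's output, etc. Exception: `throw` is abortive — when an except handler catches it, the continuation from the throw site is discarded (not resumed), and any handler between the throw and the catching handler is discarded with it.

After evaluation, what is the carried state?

Working:
throw(2) @ H0 caught ⇒ 21
H1 returns (21, 0)
= (21, 0)

Answer: 0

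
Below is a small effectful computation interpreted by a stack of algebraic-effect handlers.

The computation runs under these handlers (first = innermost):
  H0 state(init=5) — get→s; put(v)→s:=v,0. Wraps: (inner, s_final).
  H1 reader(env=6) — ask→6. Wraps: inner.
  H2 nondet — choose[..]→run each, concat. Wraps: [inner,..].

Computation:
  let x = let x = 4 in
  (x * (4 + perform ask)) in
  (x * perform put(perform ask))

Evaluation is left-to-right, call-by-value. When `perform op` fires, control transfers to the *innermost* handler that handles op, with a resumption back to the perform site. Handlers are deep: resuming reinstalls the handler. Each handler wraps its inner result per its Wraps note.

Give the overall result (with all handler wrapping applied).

Answer: [(0, 6)]

Step-by-step:
ask @ H1 ⇒ 6
ask @ H1 ⇒ 6
put(6) @ H0 ⇒ s:=6
H0 returns (0, 6)
H1 returns (0, 6)
H2 returns [(0, 6)]
= [(0, 6)]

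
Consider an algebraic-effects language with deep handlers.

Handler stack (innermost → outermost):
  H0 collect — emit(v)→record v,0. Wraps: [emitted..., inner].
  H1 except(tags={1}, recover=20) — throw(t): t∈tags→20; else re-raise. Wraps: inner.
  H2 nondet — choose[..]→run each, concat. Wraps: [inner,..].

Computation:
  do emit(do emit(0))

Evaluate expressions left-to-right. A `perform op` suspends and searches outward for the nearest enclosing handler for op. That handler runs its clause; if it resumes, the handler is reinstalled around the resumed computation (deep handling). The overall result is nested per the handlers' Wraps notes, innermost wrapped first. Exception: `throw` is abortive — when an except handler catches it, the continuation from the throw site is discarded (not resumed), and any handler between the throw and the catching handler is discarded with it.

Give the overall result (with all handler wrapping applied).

Answer: [[0, 0, 0]]

Working:
emit(0) @ H0 ⇒ out+=0
emit(0) @ H0 ⇒ out+=0
H0 returns [0, 0, 0]
H1 returns [0, 0, 0]
H2 returns [[0, 0, 0]]
= [[0, 0, 0]]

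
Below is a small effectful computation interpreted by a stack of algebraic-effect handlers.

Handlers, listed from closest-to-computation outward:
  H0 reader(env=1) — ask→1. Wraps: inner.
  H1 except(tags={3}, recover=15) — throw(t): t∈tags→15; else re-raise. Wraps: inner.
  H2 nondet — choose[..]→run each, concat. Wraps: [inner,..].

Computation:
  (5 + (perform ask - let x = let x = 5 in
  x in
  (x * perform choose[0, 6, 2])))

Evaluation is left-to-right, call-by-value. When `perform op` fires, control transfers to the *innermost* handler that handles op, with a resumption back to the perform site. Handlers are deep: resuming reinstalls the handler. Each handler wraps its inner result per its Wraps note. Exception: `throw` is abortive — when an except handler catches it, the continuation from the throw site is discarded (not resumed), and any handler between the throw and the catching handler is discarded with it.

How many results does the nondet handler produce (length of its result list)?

Answer: 3

Working:
ask @ H0 ⇒ 1
choose[0, 6, 2] @ H2
  branch[0] choose=0:
    H0 returns 6
    H1 returns 6
    H2 returns [6]
  branch[1] choose=6:
    H0 returns -24
    H1 returns -24
    H2 returns [-24]
  branch[2] choose=2:
    H0 returns -4
    H1 returns -4
    H2 returns [-4]
= [6, -24, -4]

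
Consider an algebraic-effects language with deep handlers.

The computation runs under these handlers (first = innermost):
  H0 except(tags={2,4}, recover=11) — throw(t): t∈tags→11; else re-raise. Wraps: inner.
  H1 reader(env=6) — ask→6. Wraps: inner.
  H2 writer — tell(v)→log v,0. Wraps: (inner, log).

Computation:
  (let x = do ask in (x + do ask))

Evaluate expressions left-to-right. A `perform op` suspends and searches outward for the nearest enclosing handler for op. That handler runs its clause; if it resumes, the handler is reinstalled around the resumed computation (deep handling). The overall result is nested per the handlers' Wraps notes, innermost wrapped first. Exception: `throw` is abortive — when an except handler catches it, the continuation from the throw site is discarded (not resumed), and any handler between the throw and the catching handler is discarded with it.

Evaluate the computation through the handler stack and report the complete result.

Evaluation trace:
ask @ H1 ⇒ 6
ask @ H1 ⇒ 6
H0 returns 12
H1 returns 12
H2 returns (12, ())
= (12, ())

Answer: (12, ())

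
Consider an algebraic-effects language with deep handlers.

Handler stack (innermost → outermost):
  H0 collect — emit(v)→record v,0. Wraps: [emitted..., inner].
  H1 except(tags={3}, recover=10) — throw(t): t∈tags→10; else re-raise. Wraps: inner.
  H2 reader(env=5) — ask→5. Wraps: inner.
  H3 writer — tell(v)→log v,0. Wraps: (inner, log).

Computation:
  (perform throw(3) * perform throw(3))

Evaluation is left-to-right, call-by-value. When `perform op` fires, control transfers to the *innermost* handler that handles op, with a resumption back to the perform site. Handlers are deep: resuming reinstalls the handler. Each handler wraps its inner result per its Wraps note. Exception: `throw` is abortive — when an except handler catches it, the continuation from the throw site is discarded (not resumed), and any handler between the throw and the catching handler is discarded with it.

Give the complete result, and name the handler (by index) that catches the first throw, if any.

Working:
throw(3) @ H1 caught ⇒ 10
H2 returns 10
H3 returns (10, ())
= (10, ())

Answer: (10, ()) ; first throw caught by: H1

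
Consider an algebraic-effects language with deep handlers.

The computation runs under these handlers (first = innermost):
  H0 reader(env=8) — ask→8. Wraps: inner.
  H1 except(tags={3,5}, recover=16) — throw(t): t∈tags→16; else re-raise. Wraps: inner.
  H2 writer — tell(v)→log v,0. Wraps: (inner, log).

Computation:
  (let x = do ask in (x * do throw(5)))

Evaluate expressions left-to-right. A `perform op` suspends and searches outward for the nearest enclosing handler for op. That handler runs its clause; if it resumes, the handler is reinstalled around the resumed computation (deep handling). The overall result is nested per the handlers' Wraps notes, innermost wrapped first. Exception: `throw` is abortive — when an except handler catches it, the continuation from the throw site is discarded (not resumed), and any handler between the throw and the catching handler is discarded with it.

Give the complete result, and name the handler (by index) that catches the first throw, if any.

Step-by-step:
ask @ H0 ⇒ 8
throw(5) @ H1 caught ⇒ 16
H2 returns (16, ())
= (16, ())

Answer: (16, ()) ; first throw caught by: H1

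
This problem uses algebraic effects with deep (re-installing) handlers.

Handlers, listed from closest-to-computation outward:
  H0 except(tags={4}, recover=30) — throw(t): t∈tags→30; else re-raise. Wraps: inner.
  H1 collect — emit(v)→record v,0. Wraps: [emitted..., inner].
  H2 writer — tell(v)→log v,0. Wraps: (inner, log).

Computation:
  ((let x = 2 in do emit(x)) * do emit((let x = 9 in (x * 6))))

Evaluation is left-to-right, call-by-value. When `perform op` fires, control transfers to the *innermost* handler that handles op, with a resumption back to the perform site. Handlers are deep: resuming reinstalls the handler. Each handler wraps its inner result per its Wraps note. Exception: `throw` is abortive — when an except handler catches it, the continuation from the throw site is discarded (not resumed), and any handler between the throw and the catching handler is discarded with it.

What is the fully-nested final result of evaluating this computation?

Step-by-step:
emit(2) @ H1 ⇒ out+=2
emit(54) @ H1 ⇒ out+=54
H0 returns 0
H1 returns [2, 54, 0]
H2 returns ([2, 54, 0], ())
= ([2, 54, 0], ())

Answer: ([2, 54, 0], ())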